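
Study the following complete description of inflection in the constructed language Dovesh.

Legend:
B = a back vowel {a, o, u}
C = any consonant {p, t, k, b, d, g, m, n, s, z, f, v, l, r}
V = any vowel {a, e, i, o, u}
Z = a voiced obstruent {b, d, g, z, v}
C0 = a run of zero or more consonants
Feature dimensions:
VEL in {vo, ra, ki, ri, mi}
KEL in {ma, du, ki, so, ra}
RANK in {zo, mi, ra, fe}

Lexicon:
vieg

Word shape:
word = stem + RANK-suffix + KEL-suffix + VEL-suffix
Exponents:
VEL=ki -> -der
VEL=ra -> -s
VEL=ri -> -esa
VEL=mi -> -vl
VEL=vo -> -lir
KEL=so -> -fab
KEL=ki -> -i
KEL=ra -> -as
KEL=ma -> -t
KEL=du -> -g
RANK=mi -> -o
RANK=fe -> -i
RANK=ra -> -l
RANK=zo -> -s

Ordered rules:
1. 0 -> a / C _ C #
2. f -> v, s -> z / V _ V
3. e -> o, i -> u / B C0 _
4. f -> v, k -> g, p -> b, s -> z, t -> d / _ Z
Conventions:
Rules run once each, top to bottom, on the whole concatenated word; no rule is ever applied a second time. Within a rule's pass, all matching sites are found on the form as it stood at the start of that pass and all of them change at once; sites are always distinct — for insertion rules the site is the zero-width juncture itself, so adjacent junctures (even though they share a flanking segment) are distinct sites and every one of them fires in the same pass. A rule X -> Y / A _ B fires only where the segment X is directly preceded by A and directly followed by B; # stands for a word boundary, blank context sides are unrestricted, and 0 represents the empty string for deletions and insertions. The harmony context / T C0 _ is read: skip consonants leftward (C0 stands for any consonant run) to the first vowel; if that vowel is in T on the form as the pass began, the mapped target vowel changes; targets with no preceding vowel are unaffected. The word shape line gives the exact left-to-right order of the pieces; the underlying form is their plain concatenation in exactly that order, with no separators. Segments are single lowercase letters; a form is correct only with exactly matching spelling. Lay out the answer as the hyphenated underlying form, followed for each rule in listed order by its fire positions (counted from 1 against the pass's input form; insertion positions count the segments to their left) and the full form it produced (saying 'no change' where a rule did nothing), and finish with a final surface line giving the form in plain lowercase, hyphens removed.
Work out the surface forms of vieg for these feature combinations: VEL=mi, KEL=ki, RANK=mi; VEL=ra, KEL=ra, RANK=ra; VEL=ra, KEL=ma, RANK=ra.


cell VEL=mi, KEL=ki, RANK=mi:
underlying: vieg-o-i-vl
1. 0 -> a / C _ C #: inserts after position(s) 7: viegoival
2. f -> v, s -> z / V _ V: no change
3. e -> o, i -> u / B C0 _: fires at position(s) 6: viegouval
4. f -> v, k -> g, p -> b, s -> z, t -> d / _ Z: no change
surface: viegouval

cell VEL=ra, KEL=ra, RANK=ra:
underlying: vieg-l-as-s
1. 0 -> a / C _ C #: inserts after position(s) 7: vieglasas
2. f -> v, s -> z / V _ V: fires at position(s) 7: vieglazas
3. e -> o, i -> u / B C0 _: no change
4. f -> v, k -> g, p -> b, s -> z, t -> d / _ Z: no change
surface: vieglazas

cell VEL=ra, KEL=ma, RANK=ra:
underlying: vieg-l-t-s
1. 0 -> a / C _ C #: inserts after position(s) 6: viegltas
2. f -> v, s -> z / V _ V: no change
3. e -> o, i -> u / B C0 _: no change
4. f -> v, k -> g, p -> b, s -> z, t -> d / _ Z: no change
surface: viegltas


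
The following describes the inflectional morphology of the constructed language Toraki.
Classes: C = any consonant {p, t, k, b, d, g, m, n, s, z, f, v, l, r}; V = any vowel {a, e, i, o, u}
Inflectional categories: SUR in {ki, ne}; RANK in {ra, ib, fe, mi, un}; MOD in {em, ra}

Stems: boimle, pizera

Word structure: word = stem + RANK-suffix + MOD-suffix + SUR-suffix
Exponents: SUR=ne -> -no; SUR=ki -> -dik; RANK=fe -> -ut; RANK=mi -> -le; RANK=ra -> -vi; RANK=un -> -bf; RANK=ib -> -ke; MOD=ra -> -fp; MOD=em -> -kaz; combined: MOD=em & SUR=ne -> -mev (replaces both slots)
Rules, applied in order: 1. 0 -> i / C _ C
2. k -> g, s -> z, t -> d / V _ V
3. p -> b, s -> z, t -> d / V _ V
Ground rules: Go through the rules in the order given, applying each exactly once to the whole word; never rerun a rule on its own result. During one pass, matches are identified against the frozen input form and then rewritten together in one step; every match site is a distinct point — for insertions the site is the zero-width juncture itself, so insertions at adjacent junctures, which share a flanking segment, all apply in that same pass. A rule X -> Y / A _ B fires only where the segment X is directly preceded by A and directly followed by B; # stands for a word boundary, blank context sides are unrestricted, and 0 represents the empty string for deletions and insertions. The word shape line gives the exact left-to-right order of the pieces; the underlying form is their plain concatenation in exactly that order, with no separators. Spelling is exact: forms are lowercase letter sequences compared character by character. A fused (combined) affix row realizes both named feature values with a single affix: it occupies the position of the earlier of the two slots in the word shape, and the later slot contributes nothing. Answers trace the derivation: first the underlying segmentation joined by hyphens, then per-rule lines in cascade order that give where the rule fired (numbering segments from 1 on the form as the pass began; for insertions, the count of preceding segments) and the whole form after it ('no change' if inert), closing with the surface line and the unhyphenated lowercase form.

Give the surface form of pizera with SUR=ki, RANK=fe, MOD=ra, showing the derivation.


underlying: pizera-ut-fp-dik
1. 0 -> i / C _ C: inserts after position(s) 8, 9, 10: pizerautifipidik
2. k -> g, s -> z, t -> d / V _ V: fires at position(s) 8: pizeraudifipidik
3. p -> b, s -> z, t -> d / V _ V: fires at position(s) 12: pizeraudifibidik
surface: pizeraudifibidik


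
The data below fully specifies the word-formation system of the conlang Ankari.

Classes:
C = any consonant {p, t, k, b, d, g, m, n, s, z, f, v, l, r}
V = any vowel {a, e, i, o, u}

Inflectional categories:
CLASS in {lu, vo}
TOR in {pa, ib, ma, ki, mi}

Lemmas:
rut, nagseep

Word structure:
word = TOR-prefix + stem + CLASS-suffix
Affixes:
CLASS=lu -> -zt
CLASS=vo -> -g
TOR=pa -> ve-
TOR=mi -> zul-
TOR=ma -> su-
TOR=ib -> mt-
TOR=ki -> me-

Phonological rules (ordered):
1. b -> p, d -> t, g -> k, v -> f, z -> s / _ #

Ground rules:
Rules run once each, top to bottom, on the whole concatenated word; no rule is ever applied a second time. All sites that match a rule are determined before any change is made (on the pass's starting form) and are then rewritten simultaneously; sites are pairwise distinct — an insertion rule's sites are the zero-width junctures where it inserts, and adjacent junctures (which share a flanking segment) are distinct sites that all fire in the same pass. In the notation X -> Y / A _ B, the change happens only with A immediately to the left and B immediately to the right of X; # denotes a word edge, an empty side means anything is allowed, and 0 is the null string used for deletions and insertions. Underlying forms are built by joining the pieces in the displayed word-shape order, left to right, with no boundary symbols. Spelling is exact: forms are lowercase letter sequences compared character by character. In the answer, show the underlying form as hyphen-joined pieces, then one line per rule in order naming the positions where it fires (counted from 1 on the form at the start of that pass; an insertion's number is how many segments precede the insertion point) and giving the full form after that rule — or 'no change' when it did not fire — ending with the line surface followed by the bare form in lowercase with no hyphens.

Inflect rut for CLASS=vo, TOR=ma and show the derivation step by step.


underlying: su-rut-g
1. b -> p, d -> t, g -> k, v -> f, z -> s / _ #: fires at position(s) 6: surutk
surface: surutk


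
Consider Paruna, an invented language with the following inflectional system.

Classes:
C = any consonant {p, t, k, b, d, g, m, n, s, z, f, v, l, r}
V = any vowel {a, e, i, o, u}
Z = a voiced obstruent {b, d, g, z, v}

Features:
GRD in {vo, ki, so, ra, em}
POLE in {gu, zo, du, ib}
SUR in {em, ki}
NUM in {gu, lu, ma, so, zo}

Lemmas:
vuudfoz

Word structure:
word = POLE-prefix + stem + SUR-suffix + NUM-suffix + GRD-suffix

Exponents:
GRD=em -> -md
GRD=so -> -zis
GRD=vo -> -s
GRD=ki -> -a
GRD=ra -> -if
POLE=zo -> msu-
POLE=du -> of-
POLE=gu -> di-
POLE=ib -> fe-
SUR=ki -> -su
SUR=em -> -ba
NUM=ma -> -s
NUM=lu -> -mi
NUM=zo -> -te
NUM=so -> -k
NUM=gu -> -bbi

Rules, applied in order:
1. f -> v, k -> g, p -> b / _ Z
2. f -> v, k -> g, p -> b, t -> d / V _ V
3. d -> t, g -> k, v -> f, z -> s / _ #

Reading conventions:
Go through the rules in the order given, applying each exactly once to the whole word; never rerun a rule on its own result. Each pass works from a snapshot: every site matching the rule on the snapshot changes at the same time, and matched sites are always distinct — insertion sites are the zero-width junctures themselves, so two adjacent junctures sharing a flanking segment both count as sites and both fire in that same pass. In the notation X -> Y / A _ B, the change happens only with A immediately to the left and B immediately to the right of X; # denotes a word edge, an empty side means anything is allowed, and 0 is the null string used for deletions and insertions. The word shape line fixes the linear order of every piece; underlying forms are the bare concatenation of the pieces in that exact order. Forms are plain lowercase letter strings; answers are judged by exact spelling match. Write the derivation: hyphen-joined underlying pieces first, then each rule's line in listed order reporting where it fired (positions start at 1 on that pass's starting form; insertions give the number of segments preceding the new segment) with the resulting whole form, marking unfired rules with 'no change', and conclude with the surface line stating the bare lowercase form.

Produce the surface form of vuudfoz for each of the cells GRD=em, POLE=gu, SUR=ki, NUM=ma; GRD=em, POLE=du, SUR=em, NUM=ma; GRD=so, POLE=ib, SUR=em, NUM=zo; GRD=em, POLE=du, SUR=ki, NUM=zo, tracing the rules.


cell GRD=em, POLE=gu, SUR=ki, NUM=ma:
underlying: di-vuudfoz-su-s-md
1. f -> v, k -> g, p -> b / _ Z: no change
2. f -> v, k -> g, p -> b, t -> d / V _ V: no change
3. d -> t, g -> k, v -> f, z -> s / _ #: fires at position(s) 14: divuudfozsusmt
surface: divuudfozsusmt

cell GRD=em, POLE=du, SUR=em, NUM=ma:
underlying: of-vuudfoz-ba-s-md
1. f -> v, k -> g, p -> b / _ Z: fires at position(s) 2: ovvuudfozbasmd
2. f -> v, k -> g, p -> b, t -> d / V _ V: no change
3. d -> t, g -> k, v -> f, z -> s / _ #: fires at position(s) 14: ovvuudfozbasmt
surface: ovvuudfozbasmt

cell GRD=so, POLE=ib, SUR=em, NUM=zo:
underlying: fe-vuudfoz-ba-te-zis
1. f -> v, k -> g, p -> b / _ Z: no change
2. f -> v, k -> g, p -> b, t -> d / V _ V: fires at position(s) 12: fevuudfozbadezis
3. d -> t, g -> k, v -> f, z -> s / _ #: no change
surface: fevuudfozbadezis

cell GRD=em, POLE=du, SUR=ki, NUM=zo:
underlying: of-vuudfoz-su-te-md
1. f -> v, k -> g, p -> b / _ Z: fires at position(s) 2: ovvuudfozsutemd
2. f -> v, k -> g, p -> b, t -> d / V _ V: fires at position(s) 12: ovvuudfozsudemd
3. d -> t, g -> k, v -> f, z -> s / _ #: fires at position(s) 15: ovvuudfozsudemt
surface: ovvuudfozsudemt


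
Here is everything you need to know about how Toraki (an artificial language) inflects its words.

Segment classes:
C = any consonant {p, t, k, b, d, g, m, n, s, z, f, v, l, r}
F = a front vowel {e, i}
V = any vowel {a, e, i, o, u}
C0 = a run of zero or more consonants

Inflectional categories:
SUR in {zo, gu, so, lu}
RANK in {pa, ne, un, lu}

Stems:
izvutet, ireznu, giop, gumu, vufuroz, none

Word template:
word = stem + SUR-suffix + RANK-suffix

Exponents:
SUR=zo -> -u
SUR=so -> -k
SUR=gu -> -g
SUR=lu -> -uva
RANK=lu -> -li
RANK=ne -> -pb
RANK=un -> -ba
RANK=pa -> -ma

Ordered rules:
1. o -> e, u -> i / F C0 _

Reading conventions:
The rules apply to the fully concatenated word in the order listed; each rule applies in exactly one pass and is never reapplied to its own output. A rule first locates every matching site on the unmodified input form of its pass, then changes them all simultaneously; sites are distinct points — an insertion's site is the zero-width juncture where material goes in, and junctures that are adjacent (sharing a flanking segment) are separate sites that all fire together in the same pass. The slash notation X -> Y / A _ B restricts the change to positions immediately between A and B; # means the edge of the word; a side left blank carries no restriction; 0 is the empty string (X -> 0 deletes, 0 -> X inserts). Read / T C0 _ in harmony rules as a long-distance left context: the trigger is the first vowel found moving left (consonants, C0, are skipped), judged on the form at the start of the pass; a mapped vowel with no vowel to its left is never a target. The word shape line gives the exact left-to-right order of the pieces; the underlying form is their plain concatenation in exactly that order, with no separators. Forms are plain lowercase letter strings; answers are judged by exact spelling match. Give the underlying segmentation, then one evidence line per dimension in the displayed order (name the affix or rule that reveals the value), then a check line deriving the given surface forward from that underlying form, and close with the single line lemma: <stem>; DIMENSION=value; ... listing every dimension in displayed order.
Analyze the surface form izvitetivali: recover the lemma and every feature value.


underlying: izvutet-uva-li
SUR=lu - signalled by the affix -uva
RANK=lu - signalled by the affix -li
check: izvutetuvali -> izvitetivali
lemma: izvutet; SUR=lu; RANK=lu


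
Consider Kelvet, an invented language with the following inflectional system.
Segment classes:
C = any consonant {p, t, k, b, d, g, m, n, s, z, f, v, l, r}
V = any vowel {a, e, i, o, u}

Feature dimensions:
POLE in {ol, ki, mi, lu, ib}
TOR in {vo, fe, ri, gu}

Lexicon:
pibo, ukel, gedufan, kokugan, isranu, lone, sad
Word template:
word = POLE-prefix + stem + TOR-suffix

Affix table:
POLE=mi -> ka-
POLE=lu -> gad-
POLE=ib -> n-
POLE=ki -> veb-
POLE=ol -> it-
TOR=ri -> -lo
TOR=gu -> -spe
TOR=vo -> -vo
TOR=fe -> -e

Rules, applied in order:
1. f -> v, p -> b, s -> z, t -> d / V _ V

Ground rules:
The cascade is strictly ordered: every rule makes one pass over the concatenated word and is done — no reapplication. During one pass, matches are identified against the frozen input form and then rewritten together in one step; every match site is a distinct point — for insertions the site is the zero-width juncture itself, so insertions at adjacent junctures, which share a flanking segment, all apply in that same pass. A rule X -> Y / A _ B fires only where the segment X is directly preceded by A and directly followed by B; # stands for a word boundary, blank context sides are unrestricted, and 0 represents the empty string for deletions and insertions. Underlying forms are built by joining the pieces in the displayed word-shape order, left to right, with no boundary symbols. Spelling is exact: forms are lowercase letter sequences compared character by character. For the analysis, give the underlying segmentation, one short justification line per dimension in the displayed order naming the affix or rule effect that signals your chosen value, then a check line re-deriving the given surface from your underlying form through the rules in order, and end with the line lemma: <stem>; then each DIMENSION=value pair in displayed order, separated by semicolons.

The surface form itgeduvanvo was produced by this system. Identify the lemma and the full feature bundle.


underlying: it-gedufan-vo
POLE=ol - signalled by the affix it-
TOR=vo - signalled by the affix -vo
check: itgedufanvo -> itgeduvanvo
lemma: gedufan; POLE=ol; TOR=vo


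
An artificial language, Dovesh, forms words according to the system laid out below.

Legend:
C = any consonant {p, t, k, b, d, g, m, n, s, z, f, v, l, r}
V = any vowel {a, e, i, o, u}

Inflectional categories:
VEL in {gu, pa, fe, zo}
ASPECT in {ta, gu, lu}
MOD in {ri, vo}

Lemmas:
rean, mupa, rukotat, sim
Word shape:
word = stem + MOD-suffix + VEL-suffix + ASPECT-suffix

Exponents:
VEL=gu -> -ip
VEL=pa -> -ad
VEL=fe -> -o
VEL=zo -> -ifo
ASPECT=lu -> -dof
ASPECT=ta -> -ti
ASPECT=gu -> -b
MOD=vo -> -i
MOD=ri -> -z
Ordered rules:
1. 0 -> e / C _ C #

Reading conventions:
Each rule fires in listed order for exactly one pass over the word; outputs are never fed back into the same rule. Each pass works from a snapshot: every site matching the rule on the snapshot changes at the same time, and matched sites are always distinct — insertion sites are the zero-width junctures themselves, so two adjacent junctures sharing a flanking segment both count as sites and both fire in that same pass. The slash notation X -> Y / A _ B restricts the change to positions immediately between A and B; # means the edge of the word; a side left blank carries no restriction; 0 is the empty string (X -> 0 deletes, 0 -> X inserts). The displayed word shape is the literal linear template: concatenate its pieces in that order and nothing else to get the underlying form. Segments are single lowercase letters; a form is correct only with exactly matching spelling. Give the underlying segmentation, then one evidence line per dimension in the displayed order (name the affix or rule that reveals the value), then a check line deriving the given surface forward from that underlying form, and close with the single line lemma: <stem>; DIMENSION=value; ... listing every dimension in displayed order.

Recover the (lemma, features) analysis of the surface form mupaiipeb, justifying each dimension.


underlying: mupa-i-ip-b
VEL=gu - signalled by the affix -ip
ASPECT=gu - signalled by the affix -b
MOD=vo - signalled by the affix -i
check: mupaiipb -> mupaiipeb
lemma: mupa; VEL=gu; ASPECT=gu; MOD=vo


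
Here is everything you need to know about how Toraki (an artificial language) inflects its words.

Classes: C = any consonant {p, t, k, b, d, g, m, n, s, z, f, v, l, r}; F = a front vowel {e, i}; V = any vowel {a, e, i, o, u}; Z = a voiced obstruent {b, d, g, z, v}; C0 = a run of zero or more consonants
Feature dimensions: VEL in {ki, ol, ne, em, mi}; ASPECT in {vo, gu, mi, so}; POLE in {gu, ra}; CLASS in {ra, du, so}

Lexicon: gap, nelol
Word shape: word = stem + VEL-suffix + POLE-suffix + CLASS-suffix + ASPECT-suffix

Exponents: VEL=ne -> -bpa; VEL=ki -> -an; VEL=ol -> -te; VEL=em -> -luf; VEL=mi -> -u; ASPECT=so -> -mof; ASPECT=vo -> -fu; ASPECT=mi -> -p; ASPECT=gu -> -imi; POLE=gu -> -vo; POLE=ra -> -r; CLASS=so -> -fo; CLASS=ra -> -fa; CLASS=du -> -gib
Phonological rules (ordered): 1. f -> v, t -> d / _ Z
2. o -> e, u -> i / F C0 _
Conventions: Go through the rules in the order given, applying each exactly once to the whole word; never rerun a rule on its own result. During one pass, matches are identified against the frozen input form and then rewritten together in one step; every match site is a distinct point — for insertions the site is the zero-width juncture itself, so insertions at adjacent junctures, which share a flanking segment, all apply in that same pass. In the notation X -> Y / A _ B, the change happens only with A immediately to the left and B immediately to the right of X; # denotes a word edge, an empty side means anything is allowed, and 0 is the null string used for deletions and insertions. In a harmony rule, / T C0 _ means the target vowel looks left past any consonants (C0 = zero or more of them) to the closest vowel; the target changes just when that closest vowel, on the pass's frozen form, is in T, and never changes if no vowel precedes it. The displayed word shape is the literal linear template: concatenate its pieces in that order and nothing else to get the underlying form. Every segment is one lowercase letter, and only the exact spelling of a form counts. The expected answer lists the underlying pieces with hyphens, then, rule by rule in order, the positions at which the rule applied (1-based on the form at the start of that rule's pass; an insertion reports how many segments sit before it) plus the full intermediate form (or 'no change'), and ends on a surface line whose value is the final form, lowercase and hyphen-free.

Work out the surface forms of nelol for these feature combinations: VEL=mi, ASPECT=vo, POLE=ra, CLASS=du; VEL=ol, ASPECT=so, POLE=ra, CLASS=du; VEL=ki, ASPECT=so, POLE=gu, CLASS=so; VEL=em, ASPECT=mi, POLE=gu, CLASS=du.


cell VEL=mi, ASPECT=vo, POLE=ra, CLASS=du:
underlying: nelol-u-r-gib-fu
1. f -> v, t -> d / _ Z: no change
2. o -> e, u -> i / F C0 _: fires at position(s) 4, 12: nelelurgibfi
surface: nelelurgibfi

cell VEL=ol, ASPECT=so, POLE=ra, CLASS=du:
underlying: nelol-te-r-gib-mof
1. f -> v, t -> d / _ Z: no change
2. o -> e, u -> i / F C0 _: fires at position(s) 4, 13: neleltergibmef
surface: neleltergibmef

cell VEL=ki, ASPECT=so, POLE=gu, CLASS=so:
underlying: nelol-an-vo-fo-mof
1. f -> v, t -> d / _ Z: no change
2. o -> e, u -> i / F C0 _: fires at position(s) 4: nelelanvofomof
surface: nelelanvofomof

cell VEL=em, ASPECT=mi, POLE=gu, CLASS=du:
underlying: nelol-luf-vo-gib-p
1. f -> v, t -> d / _ Z: fires at position(s) 8: nelolluvvogibp
2. o -> e, u -> i / F C0 _: fires at position(s) 4: nelelluvvogibp
surface: nelelluvvogibp


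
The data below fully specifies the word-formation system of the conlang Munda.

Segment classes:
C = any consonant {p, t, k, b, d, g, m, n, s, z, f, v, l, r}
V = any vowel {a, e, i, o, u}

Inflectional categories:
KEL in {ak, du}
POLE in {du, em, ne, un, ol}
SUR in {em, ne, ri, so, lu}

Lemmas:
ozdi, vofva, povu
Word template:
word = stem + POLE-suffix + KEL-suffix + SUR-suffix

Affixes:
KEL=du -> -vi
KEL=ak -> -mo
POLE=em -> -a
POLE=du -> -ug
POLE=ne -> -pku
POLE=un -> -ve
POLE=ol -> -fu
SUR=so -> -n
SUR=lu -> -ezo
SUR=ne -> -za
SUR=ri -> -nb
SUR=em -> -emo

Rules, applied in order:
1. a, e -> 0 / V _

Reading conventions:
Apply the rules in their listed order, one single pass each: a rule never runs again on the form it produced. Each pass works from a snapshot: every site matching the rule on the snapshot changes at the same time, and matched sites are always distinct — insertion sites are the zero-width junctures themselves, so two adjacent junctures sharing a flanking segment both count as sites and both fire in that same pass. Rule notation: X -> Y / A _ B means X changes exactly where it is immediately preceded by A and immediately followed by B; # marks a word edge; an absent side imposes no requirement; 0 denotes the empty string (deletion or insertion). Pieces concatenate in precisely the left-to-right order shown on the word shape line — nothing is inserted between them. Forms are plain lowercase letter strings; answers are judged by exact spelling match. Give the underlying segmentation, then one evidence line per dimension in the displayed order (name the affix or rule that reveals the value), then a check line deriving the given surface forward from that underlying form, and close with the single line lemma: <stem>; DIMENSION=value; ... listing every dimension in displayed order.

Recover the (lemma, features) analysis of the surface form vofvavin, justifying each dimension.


underlying: vofva-a-vi-n
KEL=du - signalled by the affix -vi
POLE=em - signalled by the affix -a
SUR=so - signalled by the affix -n
check: vofvaavin -> vofvavin
lemma: vofva; KEL=du; POLE=em; SUR=so


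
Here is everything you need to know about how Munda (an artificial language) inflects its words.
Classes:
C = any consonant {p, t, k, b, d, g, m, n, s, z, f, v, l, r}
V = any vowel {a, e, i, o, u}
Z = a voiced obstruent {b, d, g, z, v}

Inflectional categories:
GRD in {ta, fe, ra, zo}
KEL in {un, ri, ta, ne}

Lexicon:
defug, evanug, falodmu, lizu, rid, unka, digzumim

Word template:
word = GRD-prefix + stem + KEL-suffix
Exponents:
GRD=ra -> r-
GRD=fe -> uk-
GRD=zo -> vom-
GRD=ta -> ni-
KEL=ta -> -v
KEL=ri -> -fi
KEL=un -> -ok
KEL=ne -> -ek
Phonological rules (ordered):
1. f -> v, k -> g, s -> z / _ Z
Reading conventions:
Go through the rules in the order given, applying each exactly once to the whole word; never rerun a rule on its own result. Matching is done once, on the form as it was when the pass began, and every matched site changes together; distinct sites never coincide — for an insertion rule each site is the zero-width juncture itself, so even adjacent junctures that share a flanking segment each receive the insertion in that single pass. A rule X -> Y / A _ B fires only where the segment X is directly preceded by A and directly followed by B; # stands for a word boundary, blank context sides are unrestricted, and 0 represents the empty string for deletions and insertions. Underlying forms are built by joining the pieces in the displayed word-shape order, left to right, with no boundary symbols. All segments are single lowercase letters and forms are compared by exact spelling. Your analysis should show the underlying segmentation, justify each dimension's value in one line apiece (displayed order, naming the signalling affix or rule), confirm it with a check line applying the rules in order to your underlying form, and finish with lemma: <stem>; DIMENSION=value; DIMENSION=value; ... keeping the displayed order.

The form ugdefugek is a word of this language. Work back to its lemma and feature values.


underlying: uk-defug-ek
GRD=fe - signalled by the affix uk-
KEL=ne - signalled by the affix -ek
check: ukdefugek -> ugdefugek
lemma: defug; GRD=fe; KEL=ne


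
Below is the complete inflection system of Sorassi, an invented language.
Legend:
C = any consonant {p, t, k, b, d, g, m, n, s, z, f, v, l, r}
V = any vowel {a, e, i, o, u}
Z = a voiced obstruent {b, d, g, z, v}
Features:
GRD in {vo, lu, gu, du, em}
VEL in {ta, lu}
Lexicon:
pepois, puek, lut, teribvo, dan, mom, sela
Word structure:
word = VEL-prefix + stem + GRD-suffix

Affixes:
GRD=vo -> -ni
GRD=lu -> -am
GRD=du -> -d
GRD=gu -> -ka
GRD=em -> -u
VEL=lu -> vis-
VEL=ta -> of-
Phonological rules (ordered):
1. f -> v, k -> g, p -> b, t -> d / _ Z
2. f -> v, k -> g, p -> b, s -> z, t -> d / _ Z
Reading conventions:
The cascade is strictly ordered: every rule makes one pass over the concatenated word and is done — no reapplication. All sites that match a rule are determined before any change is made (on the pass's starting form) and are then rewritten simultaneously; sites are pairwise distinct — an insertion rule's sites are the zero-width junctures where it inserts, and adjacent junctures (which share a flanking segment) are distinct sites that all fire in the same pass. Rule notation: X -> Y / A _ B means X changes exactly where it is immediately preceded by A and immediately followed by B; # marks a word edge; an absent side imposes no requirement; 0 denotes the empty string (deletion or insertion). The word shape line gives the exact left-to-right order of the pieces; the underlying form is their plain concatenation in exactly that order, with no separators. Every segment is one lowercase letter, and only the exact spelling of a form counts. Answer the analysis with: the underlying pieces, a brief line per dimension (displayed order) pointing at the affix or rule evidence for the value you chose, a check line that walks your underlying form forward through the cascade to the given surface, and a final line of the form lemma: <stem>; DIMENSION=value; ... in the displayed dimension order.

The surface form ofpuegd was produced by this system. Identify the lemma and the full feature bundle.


underlying: of-puek-d
GRD=du - signalled by the affix -d
VEL=ta - signalled by the affix of-
check: ofpuekd -> ofpuegd -> ofpuegd
lemma: puek; GRD=du; VEL=ta


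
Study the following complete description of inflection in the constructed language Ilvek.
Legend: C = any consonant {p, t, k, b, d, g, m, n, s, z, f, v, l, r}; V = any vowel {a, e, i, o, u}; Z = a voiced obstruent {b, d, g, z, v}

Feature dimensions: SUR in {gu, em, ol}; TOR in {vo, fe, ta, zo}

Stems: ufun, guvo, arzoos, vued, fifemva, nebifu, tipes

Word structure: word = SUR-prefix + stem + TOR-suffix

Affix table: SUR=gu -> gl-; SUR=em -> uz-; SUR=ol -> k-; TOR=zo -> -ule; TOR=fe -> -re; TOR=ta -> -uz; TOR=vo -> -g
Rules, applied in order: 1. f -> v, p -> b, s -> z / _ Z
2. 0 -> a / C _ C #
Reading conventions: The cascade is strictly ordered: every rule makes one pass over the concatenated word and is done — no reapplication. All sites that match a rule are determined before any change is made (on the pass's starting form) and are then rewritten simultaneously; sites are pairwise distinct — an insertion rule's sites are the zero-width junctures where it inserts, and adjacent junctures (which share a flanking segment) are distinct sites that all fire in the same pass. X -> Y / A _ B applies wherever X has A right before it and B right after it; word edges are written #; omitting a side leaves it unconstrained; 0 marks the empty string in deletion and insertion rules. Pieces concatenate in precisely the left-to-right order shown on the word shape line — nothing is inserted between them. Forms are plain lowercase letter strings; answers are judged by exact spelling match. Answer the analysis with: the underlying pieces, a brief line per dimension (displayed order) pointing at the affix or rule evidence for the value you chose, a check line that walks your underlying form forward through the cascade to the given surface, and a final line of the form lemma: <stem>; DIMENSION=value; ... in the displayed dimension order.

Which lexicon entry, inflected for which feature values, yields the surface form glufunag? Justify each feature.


underlying: gl-ufun-g
SUR=gu - signalled by the affix gl-
TOR=vo - signalled by the affix -g
check: glufung -> glufung -> glufunag
lemma: ufun; SUR=gu; TOR=vo


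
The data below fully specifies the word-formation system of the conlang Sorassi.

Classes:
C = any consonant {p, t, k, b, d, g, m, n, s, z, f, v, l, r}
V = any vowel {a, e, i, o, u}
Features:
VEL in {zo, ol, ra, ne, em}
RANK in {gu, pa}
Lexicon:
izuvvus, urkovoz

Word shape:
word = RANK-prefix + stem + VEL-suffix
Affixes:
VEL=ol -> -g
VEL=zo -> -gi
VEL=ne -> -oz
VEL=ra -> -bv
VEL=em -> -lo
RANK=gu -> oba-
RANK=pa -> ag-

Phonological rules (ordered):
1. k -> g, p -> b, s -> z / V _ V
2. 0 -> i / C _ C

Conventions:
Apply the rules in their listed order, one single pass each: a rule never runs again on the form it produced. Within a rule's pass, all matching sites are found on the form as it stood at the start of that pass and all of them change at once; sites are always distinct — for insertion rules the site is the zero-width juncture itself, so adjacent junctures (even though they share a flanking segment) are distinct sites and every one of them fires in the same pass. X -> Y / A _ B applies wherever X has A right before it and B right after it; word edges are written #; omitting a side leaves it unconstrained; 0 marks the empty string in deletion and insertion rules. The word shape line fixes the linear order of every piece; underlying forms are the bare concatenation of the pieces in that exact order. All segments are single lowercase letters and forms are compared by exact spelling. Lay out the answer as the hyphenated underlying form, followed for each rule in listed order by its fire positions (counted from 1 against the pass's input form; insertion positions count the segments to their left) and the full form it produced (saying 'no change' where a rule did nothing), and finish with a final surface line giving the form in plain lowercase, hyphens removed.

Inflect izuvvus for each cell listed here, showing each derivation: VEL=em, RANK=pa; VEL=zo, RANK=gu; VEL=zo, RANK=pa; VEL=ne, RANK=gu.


cell VEL=em, RANK=pa:
underlying: ag-izuvvus-lo
1. k -> g, p -> b, s -> z / V _ V: no change
2. 0 -> i / C _ C: inserts after position(s) 6, 9: agizuvivusilo
surface: agizuvivusilo

cell VEL=zo, RANK=gu:
underlying: oba-izuvvus-gi
1. k -> g, p -> b, s -> z / V _ V: no change
2. 0 -> i / C _ C: inserts after position(s) 7, 10: obaizuvivusigi
surface: obaizuvivusigi

cell VEL=zo, RANK=pa:
underlying: ag-izuvvus-gi
1. k -> g, p -> b, s -> z / V _ V: no change
2. 0 -> i / C _ C: inserts after position(s) 6, 9: agizuvivusigi
surface: agizuvivusigi

cell VEL=ne, RANK=gu:
underlying: oba-izuvvus-oz
1. k -> g, p -> b, s -> z / V _ V: fires at position(s) 10: obaizuvvuzoz
2. 0 -> i / C _ C: inserts after position(s) 7: obaizuvivuzoz
surface: obaizuvivuzoz


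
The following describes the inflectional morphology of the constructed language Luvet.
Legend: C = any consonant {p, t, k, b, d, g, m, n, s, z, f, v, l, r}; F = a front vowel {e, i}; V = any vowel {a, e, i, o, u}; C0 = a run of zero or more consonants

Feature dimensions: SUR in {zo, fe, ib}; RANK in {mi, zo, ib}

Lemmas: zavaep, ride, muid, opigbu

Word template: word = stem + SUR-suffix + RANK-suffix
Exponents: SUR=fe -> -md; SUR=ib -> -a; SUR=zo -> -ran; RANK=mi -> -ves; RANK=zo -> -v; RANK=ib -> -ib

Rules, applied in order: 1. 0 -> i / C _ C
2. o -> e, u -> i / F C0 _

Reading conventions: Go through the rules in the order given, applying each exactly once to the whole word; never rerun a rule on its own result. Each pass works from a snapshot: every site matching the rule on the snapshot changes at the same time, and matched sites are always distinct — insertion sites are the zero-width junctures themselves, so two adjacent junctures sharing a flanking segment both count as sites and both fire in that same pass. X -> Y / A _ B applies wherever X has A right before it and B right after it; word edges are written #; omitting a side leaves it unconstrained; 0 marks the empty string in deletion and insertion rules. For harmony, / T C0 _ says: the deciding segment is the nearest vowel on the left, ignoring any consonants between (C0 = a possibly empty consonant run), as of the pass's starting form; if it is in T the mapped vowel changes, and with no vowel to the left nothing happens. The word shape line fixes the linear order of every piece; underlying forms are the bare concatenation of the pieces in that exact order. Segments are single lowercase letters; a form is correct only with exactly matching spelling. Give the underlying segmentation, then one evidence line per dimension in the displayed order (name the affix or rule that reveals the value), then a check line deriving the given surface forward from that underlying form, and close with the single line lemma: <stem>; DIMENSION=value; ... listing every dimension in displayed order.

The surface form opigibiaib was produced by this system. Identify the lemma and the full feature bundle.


underlying: opigbu-a-ib
SUR=ib - signalled by the affix -a
RANK=ib - signalled by the affix -ib
check: opigbuaib -> opigibuaib -> opigibiaib
lemma: opigbu; SUR=ib; RANK=ib


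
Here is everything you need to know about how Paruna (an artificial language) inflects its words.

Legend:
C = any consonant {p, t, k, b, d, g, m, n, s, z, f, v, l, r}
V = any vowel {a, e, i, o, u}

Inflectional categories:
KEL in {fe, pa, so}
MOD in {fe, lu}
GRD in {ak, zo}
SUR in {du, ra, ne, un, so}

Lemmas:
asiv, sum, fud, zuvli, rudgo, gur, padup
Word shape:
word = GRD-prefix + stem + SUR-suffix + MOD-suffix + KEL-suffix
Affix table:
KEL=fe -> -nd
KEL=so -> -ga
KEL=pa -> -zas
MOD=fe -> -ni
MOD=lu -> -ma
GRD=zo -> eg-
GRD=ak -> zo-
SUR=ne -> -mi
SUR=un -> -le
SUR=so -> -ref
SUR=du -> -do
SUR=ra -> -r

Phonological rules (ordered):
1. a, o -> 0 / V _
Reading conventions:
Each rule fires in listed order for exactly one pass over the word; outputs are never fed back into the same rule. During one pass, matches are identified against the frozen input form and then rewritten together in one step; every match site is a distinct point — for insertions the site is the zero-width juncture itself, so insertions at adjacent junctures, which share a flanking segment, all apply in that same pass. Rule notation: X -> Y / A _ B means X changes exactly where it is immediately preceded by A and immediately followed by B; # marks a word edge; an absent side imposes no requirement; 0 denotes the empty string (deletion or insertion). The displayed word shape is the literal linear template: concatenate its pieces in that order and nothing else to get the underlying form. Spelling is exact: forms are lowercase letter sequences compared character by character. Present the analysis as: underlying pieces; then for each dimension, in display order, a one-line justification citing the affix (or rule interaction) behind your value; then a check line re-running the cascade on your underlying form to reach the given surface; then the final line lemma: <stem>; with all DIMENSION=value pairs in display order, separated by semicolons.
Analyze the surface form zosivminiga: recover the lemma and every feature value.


underlying: zo-asiv-mi-ni-ga
KEL=so - signalled by the affix -ga
MOD=fe - signalled by the affix -ni
GRD=ak - signalled by the affix zo-
SUR=ne - signalled by the affix -mi
check: zoasivminiga -> zosivminiga
lemma: asiv; KEL=so; MOD=fe; GRD=ak; SUR=ne


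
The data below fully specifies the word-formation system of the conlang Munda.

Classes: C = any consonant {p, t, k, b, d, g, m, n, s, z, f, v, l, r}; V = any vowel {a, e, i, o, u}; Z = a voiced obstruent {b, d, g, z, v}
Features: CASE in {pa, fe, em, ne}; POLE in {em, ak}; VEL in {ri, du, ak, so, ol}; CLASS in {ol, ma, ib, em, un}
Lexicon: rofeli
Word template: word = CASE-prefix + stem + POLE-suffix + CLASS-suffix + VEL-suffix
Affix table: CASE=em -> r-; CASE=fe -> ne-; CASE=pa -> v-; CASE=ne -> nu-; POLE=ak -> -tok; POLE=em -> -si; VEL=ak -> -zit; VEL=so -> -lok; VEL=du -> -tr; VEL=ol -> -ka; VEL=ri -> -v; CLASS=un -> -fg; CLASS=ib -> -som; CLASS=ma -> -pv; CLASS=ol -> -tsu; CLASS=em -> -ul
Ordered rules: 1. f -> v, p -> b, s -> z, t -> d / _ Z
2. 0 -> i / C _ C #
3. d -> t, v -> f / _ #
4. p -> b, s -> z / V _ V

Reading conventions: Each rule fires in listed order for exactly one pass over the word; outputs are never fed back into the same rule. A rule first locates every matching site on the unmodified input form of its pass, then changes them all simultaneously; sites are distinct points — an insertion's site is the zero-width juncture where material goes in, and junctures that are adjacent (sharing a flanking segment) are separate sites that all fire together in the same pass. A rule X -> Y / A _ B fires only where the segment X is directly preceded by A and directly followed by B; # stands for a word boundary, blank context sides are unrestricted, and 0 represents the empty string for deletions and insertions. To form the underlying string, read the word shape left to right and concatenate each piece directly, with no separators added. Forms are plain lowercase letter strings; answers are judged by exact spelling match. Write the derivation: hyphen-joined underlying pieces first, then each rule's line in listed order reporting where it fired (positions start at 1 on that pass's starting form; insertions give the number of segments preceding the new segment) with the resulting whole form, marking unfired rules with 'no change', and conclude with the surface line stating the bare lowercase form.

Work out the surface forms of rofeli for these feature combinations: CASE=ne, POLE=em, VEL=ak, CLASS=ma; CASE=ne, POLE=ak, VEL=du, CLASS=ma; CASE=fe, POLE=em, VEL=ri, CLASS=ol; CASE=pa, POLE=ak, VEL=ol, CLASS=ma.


cell CASE=ne, POLE=em, VEL=ak, CLASS=ma:
underlying: nu-rofeli-si-pv-zit
1. f -> v, p -> b, s -> z, t -> d / _ Z: fires at position(s) 11: nurofelisibvzit
2. 0 -> i / C _ C #: no change
3. d -> t, v -> f / _ #: no change
4. p -> b, s -> z / V _ V: fires at position(s) 9: nurofelizibvzit
surface: nurofelizibvzit

cell CASE=ne, POLE=ak, VEL=du, CLASS=ma:
underlying: nu-rofeli-tok-pv-tr
1. f -> v, p -> b, s -> z, t -> d / _ Z: fires at position(s) 12: nurofelitokbvtr
2. 0 -> i / C _ C #: inserts after position(s) 14: nurofelitokbvtir
3. d -> t, v -> f / _ #: no change
4. p -> b, s -> z / V _ V: no change
surface: nurofelitokbvtir

cell CASE=fe, POLE=em, VEL=ri, CLASS=ol:
underlying: ne-rofeli-si-tsu-v
1. f -> v, p -> b, s -> z, t -> d / _ Z: no change
2. 0 -> i / C _ C #: no change
3. d -> t, v -> f / _ #: fires at position(s) 14: nerofelisitsuf
4. p -> b, s -> z / V _ V: fires at position(s) 9: nerofelizitsuf
surface: nerofelizitsuf

cell CASE=pa, POLE=ak, VEL=ol, CLASS=ma:
underlying: v-rofeli-tok-pv-ka
1. f -> v, p -> b, s -> z, t -> d / _ Z: fires at position(s) 11: vrofelitokbvka
2. 0 -> i / C _ C #: no change
3. d -> t, v -> f / _ #: no change
4. p -> b, s -> z / V _ V: no change
surface: vrofelitokbvka
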